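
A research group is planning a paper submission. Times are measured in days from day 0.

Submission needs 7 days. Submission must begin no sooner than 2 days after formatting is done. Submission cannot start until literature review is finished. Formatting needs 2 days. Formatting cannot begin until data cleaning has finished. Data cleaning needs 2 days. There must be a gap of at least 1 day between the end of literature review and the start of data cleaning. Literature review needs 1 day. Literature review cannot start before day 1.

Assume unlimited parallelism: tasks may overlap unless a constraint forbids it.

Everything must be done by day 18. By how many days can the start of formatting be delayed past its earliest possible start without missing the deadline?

After its own release at day 1, literature review can start at day 1 and finishes at day 2.
Data cleaning waits on literature review (finishes day 2, plus 1-day gap → day 3), so it starts at day 3 and finishes at 3 + 2 = day 5.
After data cleaning (finishes day 5), formatting can start at day 5 and finishes at day 7.

Working backward from the deadline:
Submission must finish by day 18; it takes 7 days, so it must start by 18 − 7 = day 11.
Since submission (must start by day 11, minus 2-day gap → day 9) depends on it, formatting must finish by day 9. Backing off its 2-day duration gives a latest start of day 7.
So formatting can start as early as day 5 and as late as day 7, giving 7 − 5 = 2 days of slack.

2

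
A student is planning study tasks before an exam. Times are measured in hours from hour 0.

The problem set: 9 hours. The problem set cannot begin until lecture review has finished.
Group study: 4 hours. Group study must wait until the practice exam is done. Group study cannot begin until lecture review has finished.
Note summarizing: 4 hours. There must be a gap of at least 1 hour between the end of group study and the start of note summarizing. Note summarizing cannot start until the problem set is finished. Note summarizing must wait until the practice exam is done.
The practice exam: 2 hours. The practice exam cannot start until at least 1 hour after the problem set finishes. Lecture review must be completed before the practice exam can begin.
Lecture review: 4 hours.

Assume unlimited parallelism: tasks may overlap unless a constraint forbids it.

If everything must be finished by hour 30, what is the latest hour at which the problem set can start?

9

To finish by hour 30, note summarizing (duration 4) must start no later than hour 26.
Since note summarizing (must start by hour 26, minus 1-hour gap → hour 25) depends on it, group study must finish by hour 25. Backing off its 4-hour duration gives a latest start of hour 21.
For the practice exam: group study (must start by hour 21); note summarizing (must start by hour 26). The most restrictive is hour 21; with a 2-hour duration, the practice exam must start by hour 19.
The problem set feeds the practice exam (must start by hour 19, minus 1-hour gap → hour 18); note summarizing (must start by hour 26). Taking the minimum, the problem set must finish by hour 18 and start by 18 − 9 = hour 9.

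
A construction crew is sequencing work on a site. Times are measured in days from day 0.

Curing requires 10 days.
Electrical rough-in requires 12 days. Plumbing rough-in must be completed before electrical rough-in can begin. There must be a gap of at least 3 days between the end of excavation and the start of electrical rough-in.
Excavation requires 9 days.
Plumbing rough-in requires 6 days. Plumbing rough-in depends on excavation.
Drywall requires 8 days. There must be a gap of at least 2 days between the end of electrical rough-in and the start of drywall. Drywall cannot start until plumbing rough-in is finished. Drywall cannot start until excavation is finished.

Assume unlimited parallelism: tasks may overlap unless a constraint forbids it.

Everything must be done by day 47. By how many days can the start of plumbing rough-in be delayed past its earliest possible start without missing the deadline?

Nothing blocks excavation, so it runs from day 0 to day 9.
Plumbing rough-in waits on excavation (finishes day 9), so it starts at day 9 and finishes at 9 + 6 = day 15.

Working backward from the deadline:
Drywall has no dependents, so it just needs to finish by day 47. Starting by 47 − 8 = day 39 achieves that.
Electrical rough-in has to be done before drywall (must start by day 39, minus 2-day gap → day 37). That means finishing by day 37, i.e. starting by 37 − 12 = day 25.
Plumbing rough-in feeds electrical rough-in (must start by day 25); drywall (must start by day 39). Taking the minimum, plumbing rough-in must finish by day 25 and start by 25 − 6 = day 19.
So plumbing rough-in can start as early as day 9 and as late as day 19, giving 19 − 9 = 10 days of slack.

10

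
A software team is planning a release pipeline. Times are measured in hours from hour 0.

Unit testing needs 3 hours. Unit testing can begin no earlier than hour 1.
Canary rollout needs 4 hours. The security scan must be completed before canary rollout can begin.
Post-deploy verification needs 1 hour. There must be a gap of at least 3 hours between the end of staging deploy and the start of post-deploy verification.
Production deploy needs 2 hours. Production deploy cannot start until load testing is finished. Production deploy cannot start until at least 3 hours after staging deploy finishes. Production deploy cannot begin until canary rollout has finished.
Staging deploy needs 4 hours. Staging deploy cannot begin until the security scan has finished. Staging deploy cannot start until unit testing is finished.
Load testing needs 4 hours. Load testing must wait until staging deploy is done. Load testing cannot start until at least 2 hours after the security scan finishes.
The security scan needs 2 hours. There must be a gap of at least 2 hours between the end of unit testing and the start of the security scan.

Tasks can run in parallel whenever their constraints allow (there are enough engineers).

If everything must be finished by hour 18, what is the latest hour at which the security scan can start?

6

To finish by hour 18, production deploy (duration 2) must start no later than hour 16.
Load testing feeds into production deploy (must start by hour 16); so load testing must finish by hour 16 and therefore start by hour 12.
Nothing follows post-deploy verification; the deadline of hour 18 is its only limit. It must start by 18 − 1 = hour 17.
Staging deploy must finish in time for load testing (must start by hour 12); production deploy (must start by hour 16, minus 3-hour gap → hour 13); post-deploy verification (must start by hour 17, minus 3-hour gap → hour 14). The tightest is hour 12, so staging deploy must start by 12 − 4 = hour 8.
Canary rollout feeds into production deploy (must start by hour 16); so canary rollout must finish by hour 16 and therefore start by hour 12.
The security scan feeds staging deploy (must start by hour 8); canary rollout (must start by hour 12); load testing (must start by hour 12, minus 2-hour gap → hour 10). Taking the minimum, the security scan must finish by hour 8 and start by 8 − 2 = hour 6.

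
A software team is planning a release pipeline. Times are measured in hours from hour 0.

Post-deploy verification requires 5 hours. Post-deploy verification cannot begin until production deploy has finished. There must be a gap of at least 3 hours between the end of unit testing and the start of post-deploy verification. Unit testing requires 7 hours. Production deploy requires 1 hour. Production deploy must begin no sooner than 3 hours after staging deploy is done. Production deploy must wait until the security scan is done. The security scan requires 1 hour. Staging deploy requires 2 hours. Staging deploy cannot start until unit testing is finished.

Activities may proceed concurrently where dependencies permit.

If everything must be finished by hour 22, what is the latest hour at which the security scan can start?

Post-deploy verification must finish by hour 22; it takes 5 hours, so it must start by 22 − 5 = hour 17.
Since post-deploy verification (must start by hour 17) depends on it, production deploy must finish by hour 17. Backing off its 1-hour duration gives a latest start of hour 16.
The security scan has to be done before production deploy (must start by hour 16). That means finishing by hour 16, i.e. starting by 16 − 1 = hour 15.

15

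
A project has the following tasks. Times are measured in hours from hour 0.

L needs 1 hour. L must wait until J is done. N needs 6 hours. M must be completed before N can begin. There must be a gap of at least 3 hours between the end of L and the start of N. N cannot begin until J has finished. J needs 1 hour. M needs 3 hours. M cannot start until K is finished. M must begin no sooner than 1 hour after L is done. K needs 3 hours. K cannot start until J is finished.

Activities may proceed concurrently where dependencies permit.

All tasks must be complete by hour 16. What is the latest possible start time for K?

4

To finish by hour 16, N (duration 6) must start no later than hour 10.
M feeds into N (must start by hour 10); so M must finish by hour 10 and therefore start by hour 7.
K has to be done before M (must start by hour 7). That means finishing by hour 7, i.e. starting by 7 − 3 = hour 4.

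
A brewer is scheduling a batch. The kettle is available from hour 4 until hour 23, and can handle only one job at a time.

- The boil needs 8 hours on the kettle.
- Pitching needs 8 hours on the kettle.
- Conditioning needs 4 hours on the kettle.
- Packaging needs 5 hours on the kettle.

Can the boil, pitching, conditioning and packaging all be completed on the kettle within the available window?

No

The kettle window is 23 − 4 = 19 hours.
Running back to back, the jobs need 8 + 8 + 4 + 5 = 25 hours on the kettle.
Since 25 > 19, they cannot all fit.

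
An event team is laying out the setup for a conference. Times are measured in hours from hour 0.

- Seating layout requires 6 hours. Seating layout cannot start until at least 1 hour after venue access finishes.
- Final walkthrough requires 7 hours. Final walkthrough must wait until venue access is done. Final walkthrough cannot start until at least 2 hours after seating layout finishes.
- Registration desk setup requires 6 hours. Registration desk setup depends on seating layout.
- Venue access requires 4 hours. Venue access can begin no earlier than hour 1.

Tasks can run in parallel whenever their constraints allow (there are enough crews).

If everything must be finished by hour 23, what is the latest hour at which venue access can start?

3

Registration desk setup has no dependents, so it just needs to finish by hour 23. Starting by 23 − 6 = hour 17 achieves that.
Nothing follows final walkthrough; the deadline of hour 23 is its only limit. It must start by 23 − 7 = hour 16.
Seating layout feeds registration desk setup (must start by hour 17); final walkthrough (must start by hour 16, minus 2-hour gap → hour 14). Taking the minimum, seating layout must finish by hour 14 and start by 14 − 6 = hour 8.
For venue access: seating layout (must start by hour 8, minus 1-hour gap → hour 7); final walkthrough (must start by hour 16). The most restrictive is hour 7; with a 4-hour duration, venue access must start by hour 3.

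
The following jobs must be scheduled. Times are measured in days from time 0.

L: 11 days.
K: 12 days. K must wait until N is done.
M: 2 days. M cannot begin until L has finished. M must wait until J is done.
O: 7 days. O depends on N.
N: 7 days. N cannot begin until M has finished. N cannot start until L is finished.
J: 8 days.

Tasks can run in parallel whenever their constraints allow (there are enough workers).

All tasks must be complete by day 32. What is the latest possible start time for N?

13

K has no dependents, so it just needs to finish by day 32. Starting by 32 − 12 = day 20 achieves that.
Nothing follows O; the deadline of day 32 is its only limit. It must start by 32 − 7 = day 25.
For N: K (must start by day 20); O (must start by day 25). The most restrictive is day 20; with a 7-day duration, N must start by day 13.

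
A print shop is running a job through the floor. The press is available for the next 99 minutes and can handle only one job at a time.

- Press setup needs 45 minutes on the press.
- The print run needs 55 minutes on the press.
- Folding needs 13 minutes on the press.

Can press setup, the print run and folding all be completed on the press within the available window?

Running back to back, the jobs need 45 + 55 + 13 = 113 minutes on the press.
Since 113 > 99, they cannot all fit.

No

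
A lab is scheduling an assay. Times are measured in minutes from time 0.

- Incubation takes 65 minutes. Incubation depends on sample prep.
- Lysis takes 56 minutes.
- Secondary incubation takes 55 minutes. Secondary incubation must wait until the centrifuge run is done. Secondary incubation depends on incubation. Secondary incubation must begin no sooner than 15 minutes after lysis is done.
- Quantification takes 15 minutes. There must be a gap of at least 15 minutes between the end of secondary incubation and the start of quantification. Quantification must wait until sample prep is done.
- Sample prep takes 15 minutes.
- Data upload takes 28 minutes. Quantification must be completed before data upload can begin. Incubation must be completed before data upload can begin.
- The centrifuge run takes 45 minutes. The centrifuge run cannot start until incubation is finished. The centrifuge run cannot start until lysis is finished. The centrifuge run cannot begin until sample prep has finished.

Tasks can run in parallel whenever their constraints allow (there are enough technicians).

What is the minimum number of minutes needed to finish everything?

238

Lysis has no prerequisites, so it starts at minute 0 and finishes at minute 56.
Sample prep has no prerequisites, so it starts at minute 0 and finishes at minute 15.
Incubation waits on sample prep (finishes minute 15), so it starts at minute 15 and finishes at 15 + 65 = minute 80.
For the centrifuge run: incubation (finishes minute 80); lysis (finishes minute 56); sample prep (finishes minute 15). Taking the maximum gives a start of minute 80, and it finishes at 80 + 45 = minute 125.
For secondary incubation: the centrifuge run (finishes minute 125); incubation (finishes minute 80); lysis (finishes minute 56, plus 15-minute gap → minute 71). Taking the maximum gives a start of minute 125, and it finishes at 125 + 55 = minute 180.
Quantification cannot start until secondary incubation (finishes minute 180, plus 15-minute gap → minute 195); sample prep (finishes minute 15). The controlling bound is minute 195, so quantification finishes at 195 + 15 = minute 210.
Data upload needs all of quantification (finishes minute 210); incubation (finishes minute 80). That puts its earliest start at minute 210; it finishes at 210 + 28 = minute 238.
All tasks are finished once the last one completes. Finish times: Sample prep at 15, Lysis at 56, Incubation at 80, The centrifuge run at 125, Secondary incubation at 180, Quantification at 210, Data upload at 238. The latest is minute 238.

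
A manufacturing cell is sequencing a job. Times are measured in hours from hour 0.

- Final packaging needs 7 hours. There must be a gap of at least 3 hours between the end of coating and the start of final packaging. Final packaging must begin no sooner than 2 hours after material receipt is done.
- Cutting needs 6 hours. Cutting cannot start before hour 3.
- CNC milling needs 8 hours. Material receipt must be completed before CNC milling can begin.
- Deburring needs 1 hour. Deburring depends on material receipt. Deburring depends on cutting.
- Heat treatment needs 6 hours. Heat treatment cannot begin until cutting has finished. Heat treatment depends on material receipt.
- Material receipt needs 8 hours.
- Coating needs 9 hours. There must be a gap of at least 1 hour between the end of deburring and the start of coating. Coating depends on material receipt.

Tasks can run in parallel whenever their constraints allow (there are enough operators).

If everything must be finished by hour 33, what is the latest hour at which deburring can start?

To finish by hour 33, final packaging (duration 7) must start no later than hour 26.
Coating has to be done before final packaging (must start by hour 26, minus 3-hour gap → hour 23). That means finishing by hour 23, i.e. starting by 23 − 9 = hour 14.
Deburring has to be done before coating (must start by hour 14, minus 1-hour gap → hour 13). That means finishing by hour 13, i.e. starting by 13 − 1 = hour 12.

12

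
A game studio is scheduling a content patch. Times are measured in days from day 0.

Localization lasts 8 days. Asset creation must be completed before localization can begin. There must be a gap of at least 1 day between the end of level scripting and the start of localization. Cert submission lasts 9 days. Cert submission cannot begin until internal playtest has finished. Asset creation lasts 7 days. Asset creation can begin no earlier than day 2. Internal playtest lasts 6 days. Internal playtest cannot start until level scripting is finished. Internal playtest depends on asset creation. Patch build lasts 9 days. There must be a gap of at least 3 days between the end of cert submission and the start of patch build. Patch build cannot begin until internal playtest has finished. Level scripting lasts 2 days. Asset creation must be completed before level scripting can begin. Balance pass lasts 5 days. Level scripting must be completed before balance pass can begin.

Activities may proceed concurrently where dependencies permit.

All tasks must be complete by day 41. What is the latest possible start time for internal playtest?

Patch build has no dependents, so it just needs to finish by day 41. Starting by 41 − 9 = day 32 achieves that.
Since patch build (must start by day 32, minus 3-day gap → day 29) depends on it, cert submission must finish by day 29. Backing off its 9-day duration gives a latest start of day 20.
For internal playtest: cert submission (must start by day 20); patch build (must start by day 32). The most restrictive is day 20; with a 6-day duration, internal playtest must start by day 14.

14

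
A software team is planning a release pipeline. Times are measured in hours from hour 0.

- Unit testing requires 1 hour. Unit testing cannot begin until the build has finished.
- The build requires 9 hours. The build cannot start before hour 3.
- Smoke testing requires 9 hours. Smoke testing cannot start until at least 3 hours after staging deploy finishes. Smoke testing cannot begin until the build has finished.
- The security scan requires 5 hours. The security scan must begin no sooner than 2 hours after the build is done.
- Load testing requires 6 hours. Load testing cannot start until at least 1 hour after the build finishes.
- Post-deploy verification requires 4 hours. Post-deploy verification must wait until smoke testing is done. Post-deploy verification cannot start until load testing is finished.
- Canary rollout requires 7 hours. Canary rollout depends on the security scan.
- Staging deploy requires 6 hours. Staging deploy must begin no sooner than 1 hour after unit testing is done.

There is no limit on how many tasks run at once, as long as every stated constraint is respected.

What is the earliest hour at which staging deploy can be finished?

The build waits on its own release at hour 3, so it starts at hour 3 and finishes at 3 + 9 = hour 12.
After the build (finishes hour 12), unit testing can start at hour 12 and finishes at hour 13.
Staging deploy waits on unit testing (finishes hour 13, plus 1-hour gap → hour 14), so it starts at hour 14 and finishes at 14 + 6 = hour 20.

20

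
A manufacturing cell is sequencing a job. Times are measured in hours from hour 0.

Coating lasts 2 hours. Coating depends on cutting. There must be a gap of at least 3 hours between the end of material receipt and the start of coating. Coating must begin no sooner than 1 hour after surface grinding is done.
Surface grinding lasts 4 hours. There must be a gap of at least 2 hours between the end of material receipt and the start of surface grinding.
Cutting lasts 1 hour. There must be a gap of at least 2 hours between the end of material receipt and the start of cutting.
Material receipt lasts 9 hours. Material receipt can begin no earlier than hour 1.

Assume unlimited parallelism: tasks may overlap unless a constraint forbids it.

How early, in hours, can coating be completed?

19

Material receipt waits on its own release at hour 1, so it starts at hour 1 and finishes at 1 + 9 = hour 10.
After material receipt (finishes hour 10, plus 2-hour gap → hour 12), surface grinding can start at hour 12 and finishes at hour 16.
After material receipt (finishes hour 10, plus 2-hour gap → hour 12), cutting can start at hour 12 and finishes at hour 13.
Coating has to wait for cutting (finishes hour 13); material receipt (finishes hour 10, plus 3-hour gap → hour 13); surface grinding (finishes hour 16, plus 1-hour gap → hour 17). The latest of these is hour 17, so coating runs hour 17 to 17 + 2 = hour 19.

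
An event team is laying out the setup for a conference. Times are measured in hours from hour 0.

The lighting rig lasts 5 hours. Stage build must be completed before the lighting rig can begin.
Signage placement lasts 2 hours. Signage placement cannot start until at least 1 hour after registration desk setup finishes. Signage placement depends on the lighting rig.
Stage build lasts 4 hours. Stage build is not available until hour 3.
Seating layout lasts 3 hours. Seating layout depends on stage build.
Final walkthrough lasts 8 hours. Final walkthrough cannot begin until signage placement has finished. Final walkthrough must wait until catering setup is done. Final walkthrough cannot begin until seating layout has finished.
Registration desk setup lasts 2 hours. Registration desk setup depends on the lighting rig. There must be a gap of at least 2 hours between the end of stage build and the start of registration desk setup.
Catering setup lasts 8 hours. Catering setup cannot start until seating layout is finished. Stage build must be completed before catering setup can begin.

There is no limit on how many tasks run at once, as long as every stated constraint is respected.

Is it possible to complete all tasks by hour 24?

After its own release at hour 3, stage build can start at hour 3 and finishes at hour 7.
After stage build (finishes hour 7), seating layout can start at hour 7 and finishes at hour 10.
Catering setup has to wait for seating layout (finishes hour 10); stage build (finishes hour 7). The latest of these is hour 10, so catering setup runs hour 10 to 10 + 8 = hour 18.
After stage build (finishes hour 7), the lighting rig can start at hour 7 and finishes at hour 12.
Registration desk setup needs all of the lighting rig (finishes hour 12); stage build (finishes hour 7, plus 2-hour gap → hour 9). That puts its earliest start at hour 12; it finishes at 12 + 2 = hour 14.
For signage placement: registration desk setup (finishes hour 14, plus 1-hour gap → hour 15); the lighting rig (finishes hour 12). Taking the maximum gives a start of hour 15, and it finishes at 15 + 2 = hour 17.
Final walkthrough needs all of signage placement (finishes hour 17); catering setup (finishes hour 18); seating layout (finishes hour 10). That puts its earliest start at hour 18; it finishes at 18 + 8 = hour 26.
The earliest everything can be done is hour 26, which is after the deadline of 24, so it is not possible.

No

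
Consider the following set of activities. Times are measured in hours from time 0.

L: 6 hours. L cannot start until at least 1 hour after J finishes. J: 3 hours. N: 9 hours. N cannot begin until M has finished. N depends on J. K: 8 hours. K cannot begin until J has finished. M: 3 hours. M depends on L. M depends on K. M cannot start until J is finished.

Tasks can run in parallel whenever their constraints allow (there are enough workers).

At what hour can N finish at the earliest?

Nothing blocks J, so it runs from hour 0 to hour 3.
After J (finishes hour 3, plus 1-hour gap → hour 4), L can start at hour 4 and finishes at hour 10.
K cannot begin until J (finishes hour 3). It runs from hour 3 to 3 + 8 = hour 11.
For M: L (finishes hour 10); K (finishes hour 11); J (finishes hour 3). Taking the maximum gives a start of hour 11, and it finishes at 11 + 3 = hour 14.
N needs all of M (finishes hour 14); J (finishes hour 3). That puts its earliest start at hour 14; it finishes at 14 + 9 = hour 23.

23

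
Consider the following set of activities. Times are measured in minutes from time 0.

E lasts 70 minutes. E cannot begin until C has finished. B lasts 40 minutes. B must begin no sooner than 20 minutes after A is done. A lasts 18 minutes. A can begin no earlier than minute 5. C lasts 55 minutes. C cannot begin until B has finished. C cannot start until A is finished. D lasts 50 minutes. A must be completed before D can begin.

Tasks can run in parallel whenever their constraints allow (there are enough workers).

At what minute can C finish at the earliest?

138

After its own release at minute 5, A can start at minute 5 and finishes at minute 23.
B waits on A (finishes minute 23, plus 20-minute gap → minute 43), so it starts at minute 43 and finishes at 43 + 40 = minute 83.
C needs all of B (finishes minute 83); A (finishes minute 23). That puts its earliest start at minute 83; it finishes at 83 + 55 = minute 138.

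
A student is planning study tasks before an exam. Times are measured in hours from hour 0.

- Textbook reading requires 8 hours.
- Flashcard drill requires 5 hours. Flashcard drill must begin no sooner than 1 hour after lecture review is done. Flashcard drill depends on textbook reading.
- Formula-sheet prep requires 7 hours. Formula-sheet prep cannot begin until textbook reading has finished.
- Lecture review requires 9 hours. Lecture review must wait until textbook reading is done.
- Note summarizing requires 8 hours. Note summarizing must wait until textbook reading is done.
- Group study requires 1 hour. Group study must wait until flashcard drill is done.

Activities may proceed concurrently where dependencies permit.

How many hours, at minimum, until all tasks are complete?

Nothing blocks textbook reading, so it runs from hour 0 to hour 8.
Formula-sheet prep cannot begin until textbook reading (finishes hour 8). It runs from hour 8 to 8 + 7 = hour 15.
Note summarizing cannot begin until textbook reading (finishes hour 8). It runs from hour 8 to 8 + 8 = hour 16.
After textbook reading (finishes hour 8), lecture review can start at hour 8 and finishes at hour 17.
For flashcard drill: lecture review (finishes hour 17, plus 1-hour gap → hour 18); textbook reading (finishes hour 8). Taking the maximum gives a start of hour 18, and it finishes at 18 + 5 = hour 23.
After flashcard drill (finishes hour 23), group study can start at hour 23 and finishes at hour 24.
All tasks are finished once the last one completes. Finish times: Textbook reading at 8, Lecture review at 17, Flashcard drill at 23, Group study at 24, Note summarizing at 16, Formula-sheet prep at 15. The latest is hour 24.

24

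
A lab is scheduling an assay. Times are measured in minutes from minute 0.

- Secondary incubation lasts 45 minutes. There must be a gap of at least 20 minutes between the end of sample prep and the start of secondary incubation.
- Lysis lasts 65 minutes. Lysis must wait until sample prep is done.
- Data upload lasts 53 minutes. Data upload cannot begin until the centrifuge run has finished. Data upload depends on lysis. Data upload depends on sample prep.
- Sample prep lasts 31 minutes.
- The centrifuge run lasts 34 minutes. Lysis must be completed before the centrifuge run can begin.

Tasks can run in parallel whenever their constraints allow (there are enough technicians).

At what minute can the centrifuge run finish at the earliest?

Sample prep has no prerequisites, so it starts at minute 0 and finishes at minute 31.
After sample prep (finishes minute 31), lysis can start at minute 31 and finishes at minute 96.
The centrifuge run cannot begin until lysis (finishes minute 96). It runs from minute 96 to 96 + 34 = minute 130.

130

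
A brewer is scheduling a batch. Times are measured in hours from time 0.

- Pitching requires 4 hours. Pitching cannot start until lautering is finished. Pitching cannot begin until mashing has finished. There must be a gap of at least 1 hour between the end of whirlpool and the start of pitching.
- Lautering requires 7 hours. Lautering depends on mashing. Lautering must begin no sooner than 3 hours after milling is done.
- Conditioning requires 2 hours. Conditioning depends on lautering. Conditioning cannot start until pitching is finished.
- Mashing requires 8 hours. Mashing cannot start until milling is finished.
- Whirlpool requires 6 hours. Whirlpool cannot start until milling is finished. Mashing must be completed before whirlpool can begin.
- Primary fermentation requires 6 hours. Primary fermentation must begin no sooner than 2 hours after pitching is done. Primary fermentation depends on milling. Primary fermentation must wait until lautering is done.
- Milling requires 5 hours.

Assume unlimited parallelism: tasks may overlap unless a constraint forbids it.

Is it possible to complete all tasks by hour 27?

No

Nothing blocks milling, so it runs from hour 0 to hour 5.
Mashing cannot begin until milling (finishes hour 5). It runs from hour 5 to 5 + 8 = hour 13.
Whirlpool needs all of milling (finishes hour 5); mashing (finishes hour 13). That puts its earliest start at hour 13; it finishes at 13 + 6 = hour 19.
For lautering: mashing (finishes hour 13); milling (finishes hour 5, plus 3-hour gap → hour 8). Taking the maximum gives a start of hour 13, and it finishes at 13 + 7 = hour 20.
Pitching cannot start until lautering (finishes hour 20); mashing (finishes hour 13); whirlpool (finishes hour 19, plus 1-hour gap → hour 20). The controlling bound is hour 20, so pitching finishes at 20 + 4 = hour 24.
Conditioning needs all of lautering (finishes hour 20); pitching (finishes hour 24). That puts its earliest start at hour 24; it finishes at 24 + 2 = hour 26.
Primary fermentation has to wait for pitching (finishes hour 24, plus 2-hour gap → hour 26); milling (finishes hour 5); lautering (finishes hour 20). The latest of these is hour 26, so primary fermentation runs hour 26 to 26 + 6 = hour 32.
The earliest everything can be done is hour 32, which is after the deadline of 27, so it is not possible.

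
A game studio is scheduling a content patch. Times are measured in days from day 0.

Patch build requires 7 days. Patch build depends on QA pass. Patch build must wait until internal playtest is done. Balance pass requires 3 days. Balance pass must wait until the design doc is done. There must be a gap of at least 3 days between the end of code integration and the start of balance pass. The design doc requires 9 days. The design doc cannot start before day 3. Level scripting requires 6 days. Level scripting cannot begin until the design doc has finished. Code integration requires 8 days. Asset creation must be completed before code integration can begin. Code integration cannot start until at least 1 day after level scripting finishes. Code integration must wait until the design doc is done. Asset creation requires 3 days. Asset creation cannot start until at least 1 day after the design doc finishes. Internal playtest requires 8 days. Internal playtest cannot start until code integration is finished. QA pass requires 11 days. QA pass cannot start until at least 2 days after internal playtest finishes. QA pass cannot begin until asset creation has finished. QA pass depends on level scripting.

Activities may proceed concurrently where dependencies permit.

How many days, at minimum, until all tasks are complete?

55

The design doc waits on its own release at day 3, so it starts at day 3 and finishes at 3 + 9 = day 12.
Level scripting cannot begin until the design doc (finishes day 12). It runs from day 12 to 12 + 6 = day 18.
After the design doc (finishes day 12, plus 1-day gap → day 13), asset creation can start at day 13 and finishes at day 16.
Code integration has to wait for asset creation (finishes day 16); level scripting (finishes day 18, plus 1-day gap → day 19); the design doc (finishes day 12). The latest of these is day 19, so code integration runs day 19 to 19 + 8 = day 27.
Balance pass needs all of the design doc (finishes day 12); code integration (finishes day 27, plus 3-day gap → day 30). That puts its earliest start at day 30; it finishes at 30 + 3 = day 33.
After code integration (finishes day 27), internal playtest can start at day 27 and finishes at day 35.
QA pass cannot start until internal playtest (finishes day 35, plus 2-day gap → day 37); asset creation (finishes day 16); level scripting (finishes day 18). The controlling bound is day 37, so QA pass finishes at 37 + 11 = day 48.
For patch build: QA pass (finishes day 48); internal playtest (finishes day 35). Taking the maximum gives a start of day 48, and it finishes at 48 + 7 = day 55.
All tasks are finished once the last one completes. Finish times: The design doc at 12, Asset creation at 16, Level scripting at 18, Code integration at 27, Internal playtest at 35, Balance pass at 33, QA pass at 48, Patch build at 55. The latest is day 55.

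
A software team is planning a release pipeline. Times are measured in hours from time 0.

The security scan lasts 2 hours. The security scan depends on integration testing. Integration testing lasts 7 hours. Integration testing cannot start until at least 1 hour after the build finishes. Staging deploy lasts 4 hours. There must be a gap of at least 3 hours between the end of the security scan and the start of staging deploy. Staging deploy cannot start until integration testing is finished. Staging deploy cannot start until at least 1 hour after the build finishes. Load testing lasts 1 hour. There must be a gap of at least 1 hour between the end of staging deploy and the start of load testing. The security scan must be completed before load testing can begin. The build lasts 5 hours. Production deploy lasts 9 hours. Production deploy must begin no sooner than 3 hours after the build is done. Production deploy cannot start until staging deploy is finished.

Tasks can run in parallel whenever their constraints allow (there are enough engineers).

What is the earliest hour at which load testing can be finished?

24

The build can start immediately at hour 0; it finishes at hour 5.
After the build (finishes hour 5, plus 1-hour gap → hour 6), integration testing can start at hour 6 and finishes at hour 13.
After integration testing (finishes hour 13), the security scan can start at hour 13 and finishes at hour 15.
For staging deploy: the security scan (finishes hour 15, plus 3-hour gap → hour 18); integration testing (finishes hour 13); the build (finishes hour 5, plus 1-hour gap → hour 6). Taking the maximum gives a start of hour 18, and it finishes at 18 + 4 = hour 22.
For load testing: staging deploy (finishes hour 22, plus 1-hour gap → hour 23); the security scan (finishes hour 15). Taking the maximum gives a start of hour 23, and it finishes at 23 + 1 = hour 24.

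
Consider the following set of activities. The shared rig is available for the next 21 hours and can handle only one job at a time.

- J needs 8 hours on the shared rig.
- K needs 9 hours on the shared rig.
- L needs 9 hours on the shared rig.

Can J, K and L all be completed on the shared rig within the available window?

Running back to back, the jobs need 8 + 9 + 9 = 26 hours on the shared rig.
Since 26 > 21, they cannot all fit.

No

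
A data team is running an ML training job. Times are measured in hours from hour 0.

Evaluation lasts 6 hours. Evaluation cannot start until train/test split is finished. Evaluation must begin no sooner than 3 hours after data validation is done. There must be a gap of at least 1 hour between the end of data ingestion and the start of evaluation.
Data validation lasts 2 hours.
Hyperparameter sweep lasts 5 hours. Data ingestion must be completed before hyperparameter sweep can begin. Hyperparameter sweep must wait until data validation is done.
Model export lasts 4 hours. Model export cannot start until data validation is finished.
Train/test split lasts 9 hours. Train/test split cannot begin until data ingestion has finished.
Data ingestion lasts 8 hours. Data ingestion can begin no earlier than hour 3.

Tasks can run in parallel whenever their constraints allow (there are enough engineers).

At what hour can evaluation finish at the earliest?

Data validation has no prerequisites, so it starts at hour 0 and finishes at hour 2.
Data ingestion cannot begin until its own release at hour 3. It runs from hour 3 to 3 + 8 = hour 11.
Train/test split cannot begin until data ingestion (finishes hour 11). It runs from hour 11 to 11 + 9 = hour 20.
For evaluation: train/test split (finishes hour 20); data validation (finishes hour 2, plus 3-hour gap → hour 5); data ingestion (finishes hour 11, plus 1-hour gap → hour 12). Taking the maximum gives a start of hour 20, and it finishes at 20 + 6 = hour 26.

26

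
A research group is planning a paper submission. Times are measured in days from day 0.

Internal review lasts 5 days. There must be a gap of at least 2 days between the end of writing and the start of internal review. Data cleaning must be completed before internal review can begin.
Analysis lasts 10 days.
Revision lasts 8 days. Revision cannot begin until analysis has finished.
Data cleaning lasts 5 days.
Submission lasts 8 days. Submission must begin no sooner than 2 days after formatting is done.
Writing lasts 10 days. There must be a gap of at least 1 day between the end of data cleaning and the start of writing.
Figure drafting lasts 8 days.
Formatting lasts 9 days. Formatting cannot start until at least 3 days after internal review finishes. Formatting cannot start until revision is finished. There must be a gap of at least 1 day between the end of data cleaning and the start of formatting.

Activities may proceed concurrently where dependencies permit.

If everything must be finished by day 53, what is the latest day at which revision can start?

Nothing follows submission; the deadline of day 53 is its only limit. It must start by 53 − 8 = day 45.
Formatting must finish before submission (must start by day 45, minus 2-day gap → day 43). With a 9-day duration, formatting must start by 43 − 9 = day 34.
Revision has to be done before formatting (must start by day 34). That means finishing by day 34, i.e. starting by 34 − 8 = day 26.

26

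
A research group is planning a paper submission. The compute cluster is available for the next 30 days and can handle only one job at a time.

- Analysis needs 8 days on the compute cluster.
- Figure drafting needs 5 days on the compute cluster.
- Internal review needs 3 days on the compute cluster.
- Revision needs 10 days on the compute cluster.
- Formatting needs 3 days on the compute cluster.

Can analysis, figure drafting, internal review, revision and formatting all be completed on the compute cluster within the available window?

Yes

Running back to back, the jobs need 8 + 5 + 3 + 10 + 3 = 29 days on the compute cluster.
Since 29 ≤ 30, they fit within the window.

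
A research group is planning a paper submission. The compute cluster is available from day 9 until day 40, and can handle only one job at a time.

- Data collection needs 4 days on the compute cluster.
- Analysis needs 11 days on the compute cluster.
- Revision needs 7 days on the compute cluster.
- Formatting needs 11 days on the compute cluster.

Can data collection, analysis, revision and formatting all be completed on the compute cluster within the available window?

No

The compute cluster window is 40 − 9 = 31 days.
Running back to back, the jobs need 4 + 11 + 7 + 11 = 33 days on the compute cluster.
Since 33 > 31, they cannot all fit.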